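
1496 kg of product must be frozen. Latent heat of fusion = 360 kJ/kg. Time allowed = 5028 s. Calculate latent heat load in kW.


Q_lat = m * h_fg / t
Q_lat = 1496 * 360 / 5028
Q_lat = 107.11 kW

107.11


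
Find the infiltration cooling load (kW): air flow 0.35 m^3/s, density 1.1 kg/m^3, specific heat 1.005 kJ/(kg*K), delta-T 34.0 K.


Q = V_dot * rho * cp * dT
Q = 0.35 * 1.1 * 1.005 * 34.0
Q = 13.155 kW

13.155


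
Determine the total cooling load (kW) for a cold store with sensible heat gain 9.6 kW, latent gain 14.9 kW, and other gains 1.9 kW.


Q_total = Q_s + Q_l + Q_misc
Q_total = 9.6 + 14.9 + 1.9
Q_total = 26.4 kW

26.4


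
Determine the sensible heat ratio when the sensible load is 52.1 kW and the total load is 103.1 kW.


SHR = Q_sensible / Q_total
SHR = 52.1 / 103.1
SHR = 0.505

0.505


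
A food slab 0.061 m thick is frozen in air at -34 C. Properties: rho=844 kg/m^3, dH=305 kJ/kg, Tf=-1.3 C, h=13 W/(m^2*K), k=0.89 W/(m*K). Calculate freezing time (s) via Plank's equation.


dT = -1.3 - (-34) = 32.7 K
term1 = a/(2h) = 0.061/(2*13) = 0.002346153846
term2 = a^2/(8k) = 0.061^2/(8*0.89) = 0.0005226123596
t = rho*dH*1000/dT * (term1 + term2)
t = 844*305*1000/32.7 * (0.002346153846 + 0.0005226123596)
t = 22583 s

22583


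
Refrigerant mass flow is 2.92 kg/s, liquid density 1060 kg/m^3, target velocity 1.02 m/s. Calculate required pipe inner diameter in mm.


A = m_dot / (rho * v) = 2.92 / (1060 * 1.02) = 0.002700702923 m^2
d = sqrt(4*A/pi) * 1000
d = 58.6 mm

58.6


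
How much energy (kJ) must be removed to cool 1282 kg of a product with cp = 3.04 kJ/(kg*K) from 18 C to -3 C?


dT = 18 - (-3) = 21 K
Q = m * cp * dT = 1282 * 3.04 * 21
Q = 81843 kJ

81843


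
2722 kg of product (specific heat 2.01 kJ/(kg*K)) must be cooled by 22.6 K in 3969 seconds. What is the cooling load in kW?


Q = m * cp * dT / t
Q = 2722 * 2.01 * 22.6 / 3969
Q = 31.154 kW

31.154


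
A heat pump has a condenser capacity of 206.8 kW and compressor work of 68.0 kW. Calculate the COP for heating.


COP_hp = Q_cond / W
COP_hp = 206.8 / 68.0
COP_hp = 3.041

3.041


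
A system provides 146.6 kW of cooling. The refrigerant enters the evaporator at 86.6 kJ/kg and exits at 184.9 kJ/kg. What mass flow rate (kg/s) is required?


dh = 184.9 - 86.6 = 98.3 kJ/kg
m_dot = Q / dh = 146.6 / 98.3 = 1.4914 kg/s

1.4914


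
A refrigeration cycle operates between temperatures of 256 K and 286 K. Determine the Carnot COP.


dT = 286 - 256 = 30 K
COP_carnot = T_cold / dT = 256 / 30
COP_carnot = 8.533

8.533


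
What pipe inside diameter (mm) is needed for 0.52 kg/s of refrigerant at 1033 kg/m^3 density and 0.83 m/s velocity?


A = m_dot / (rho * v) = 0.52 / (1033 * 0.83) = 0.0006064917949 m^2
d = sqrt(4*A/pi) * 1000
d = 27.8 mm

27.8


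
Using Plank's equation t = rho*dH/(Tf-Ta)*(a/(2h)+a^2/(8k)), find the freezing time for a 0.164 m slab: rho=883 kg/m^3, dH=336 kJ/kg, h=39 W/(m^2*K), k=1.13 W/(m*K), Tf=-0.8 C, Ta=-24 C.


dT = -0.8 - (-24) = 23.2 K
term1 = a/(2h) = 0.164/(2*39) = 0.002102564103
term2 = a^2/(8k) = 0.164^2/(8*1.13) = 0.002975221239
t = rho*dH*1000/dT * (term1 + term2)
t = 883*336*1000/23.2 * (0.002102564103 + 0.002975221239)
t = 64936 s

64936


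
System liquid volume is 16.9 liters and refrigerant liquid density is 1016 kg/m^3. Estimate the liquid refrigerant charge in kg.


Charge = V * rho / 1000
Charge = 16.9 * 1016 / 1000
Charge = 17.17 kg

17.17


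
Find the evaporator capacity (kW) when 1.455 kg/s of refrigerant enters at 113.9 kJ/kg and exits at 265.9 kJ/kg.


dh = 265.9 - 113.9 = 152.0 kJ/kg
Q_evap = m_dot * dh = 1.455 * 152.0
Q_evap = 221.16 kW

221.16


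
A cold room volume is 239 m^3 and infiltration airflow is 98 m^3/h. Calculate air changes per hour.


ACH = flow / volume
ACH = 98 / 239
ACH = 0.41

0.41


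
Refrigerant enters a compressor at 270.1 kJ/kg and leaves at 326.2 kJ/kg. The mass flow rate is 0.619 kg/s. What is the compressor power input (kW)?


dh = 326.2 - 270.1 = 56.1 kJ/kg
W = m_dot * dh = 0.619 * 56.1 = 34.73 kW

34.73


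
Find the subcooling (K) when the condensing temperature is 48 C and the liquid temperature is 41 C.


Subcooling = T_cond - T_liquid
Subcooling = 48 - 41
Subcooling = 7 K

7


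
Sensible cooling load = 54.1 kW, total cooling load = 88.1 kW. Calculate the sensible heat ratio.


SHR = Q_sensible / Q_total
SHR = 54.1 / 88.1
SHR = 0.614

0.614


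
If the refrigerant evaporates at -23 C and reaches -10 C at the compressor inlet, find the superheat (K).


Superheat = T_suction - T_evap
Superheat = -10 - (-23)
Superheat = 13 K

13


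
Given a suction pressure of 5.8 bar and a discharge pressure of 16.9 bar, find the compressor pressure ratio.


PR = P_high / P_low
PR = 16.9 / 5.8
PR = 2.914

2.914


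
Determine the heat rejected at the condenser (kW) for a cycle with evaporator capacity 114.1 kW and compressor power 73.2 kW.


Q_cond = Q_evap + W
Q_cond = 114.1 + 73.2
Q_cond = 187.3 kW

187.3


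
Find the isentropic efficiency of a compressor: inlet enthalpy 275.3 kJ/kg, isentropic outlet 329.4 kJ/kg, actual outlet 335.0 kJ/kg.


dh_ideal = 329.4 - 275.3 = 54.1 kJ/kg
dh_actual = 335.0 - 275.3 = 59.7 kJ/kg
eta_s = dh_ideal / dh_actual = 54.1 / 59.7
eta_s = 0.9062

0.9062


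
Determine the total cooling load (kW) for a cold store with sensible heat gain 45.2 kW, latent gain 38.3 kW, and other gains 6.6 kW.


Q_total = Q_s + Q_l + Q_misc
Q_total = 45.2 + 38.3 + 6.6
Q_total = 90.1 kW

90.1


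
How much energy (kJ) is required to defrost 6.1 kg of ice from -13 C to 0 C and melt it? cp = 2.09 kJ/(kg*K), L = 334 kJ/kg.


Sensible heat = cp * dT = 2.09 * 13 = 27.17 kJ/kg
Total per kg = 27.17 + 334 = 361.17 kJ/kg
Q = m * total = 6.1 * 361.17
Q = 2203.1 kJ

2203.1


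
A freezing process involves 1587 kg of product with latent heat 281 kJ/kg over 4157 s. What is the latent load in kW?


Q_lat = m * h_fg / t
Q_lat = 1587 * 281 / 4157
Q_lat = 107.28 kW

107.28


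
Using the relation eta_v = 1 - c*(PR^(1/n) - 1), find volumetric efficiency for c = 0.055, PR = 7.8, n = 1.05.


PR^(1/n) = 7.8^(1/1.05) = 7.07316692
eta_v = 1 - 0.055 * (7.07316692 - 1)
eta_v = 0.666

0.666


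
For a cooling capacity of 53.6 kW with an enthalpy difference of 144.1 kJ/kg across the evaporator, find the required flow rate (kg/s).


m_dot = Q / dh
m_dot = 53.6 / 144.1
m_dot = 0.372 kg/s

0.372


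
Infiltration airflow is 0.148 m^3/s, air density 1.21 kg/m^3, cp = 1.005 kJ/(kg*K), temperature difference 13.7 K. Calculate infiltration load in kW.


Q = V_dot * rho * cp * dT
Q = 0.148 * 1.21 * 1.005 * 13.7
Q = 2.466 kW

2.466


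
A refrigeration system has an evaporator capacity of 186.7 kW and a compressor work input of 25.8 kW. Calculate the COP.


COP = Q_evap / W
COP = 186.7 / 25.8
COP = 7.236

7.236


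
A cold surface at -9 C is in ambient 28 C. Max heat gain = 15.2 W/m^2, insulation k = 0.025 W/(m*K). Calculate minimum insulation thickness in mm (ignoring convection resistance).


dT = 28 - (-9) = 37 K
thickness = k * dT / q_max * 1000
thickness = 0.025 * 37 / 15.2 * 1000
thickness = 60.9 mm

60.9


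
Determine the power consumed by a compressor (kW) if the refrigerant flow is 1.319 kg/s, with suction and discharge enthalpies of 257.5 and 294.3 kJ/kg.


dh = 294.3 - 257.5 = 36.8 kJ/kg
W = m_dot * dh = 1.319 * 36.8 = 48.54 kW

48.54


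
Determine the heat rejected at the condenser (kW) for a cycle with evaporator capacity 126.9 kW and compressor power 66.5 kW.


Q_cond = Q_evap + W
Q_cond = 126.9 + 66.5
Q_cond = 193.4 kW

193.4


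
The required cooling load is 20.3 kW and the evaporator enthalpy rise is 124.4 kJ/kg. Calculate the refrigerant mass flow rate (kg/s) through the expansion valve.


m_dot = Q / dh
m_dot = 20.3 / 124.4
m_dot = 0.1632 kg/s

0.1632


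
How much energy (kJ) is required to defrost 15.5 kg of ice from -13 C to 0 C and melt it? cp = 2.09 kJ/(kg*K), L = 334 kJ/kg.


Sensible heat = cp * dT = 2.09 * 13 = 27.17 kJ/kg
Total per kg = 27.17 + 334 = 361.17 kJ/kg
Q = m * total = 15.5 * 361.17
Q = 5598.1 kJ

5598.1


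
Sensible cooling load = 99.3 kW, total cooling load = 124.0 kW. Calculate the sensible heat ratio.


SHR = Q_sensible / Q_total
SHR = 99.3 / 124.0
SHR = 0.801

0.801


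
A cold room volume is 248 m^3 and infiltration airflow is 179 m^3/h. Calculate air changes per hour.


ACH = flow / volume
ACH = 179 / 248
ACH = 0.722

0.722


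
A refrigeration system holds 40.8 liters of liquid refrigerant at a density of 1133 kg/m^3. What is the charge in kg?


Charge = V * rho / 1000
Charge = 40.8 * 1133 / 1000
Charge = 46.23 kg

46.23


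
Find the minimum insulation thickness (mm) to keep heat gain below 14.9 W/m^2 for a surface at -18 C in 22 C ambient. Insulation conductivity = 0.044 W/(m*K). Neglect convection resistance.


dT = 22 - (-18) = 40 K
thickness = k * dT / q_max * 1000
thickness = 0.044 * 40 / 14.9 * 1000
thickness = 118.1 mm

118.1


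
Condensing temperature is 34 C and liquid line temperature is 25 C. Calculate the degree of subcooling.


Subcooling = T_cond - T_liquid
Subcooling = 34 - 25
Subcooling = 9 K

9


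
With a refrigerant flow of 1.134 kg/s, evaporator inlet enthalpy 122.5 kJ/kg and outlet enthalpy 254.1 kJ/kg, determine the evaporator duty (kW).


dh = 254.1 - 122.5 = 131.6 kJ/kg
Q_evap = m_dot * dh = 1.134 * 131.6
Q_evap = 149.23 kW

149.23


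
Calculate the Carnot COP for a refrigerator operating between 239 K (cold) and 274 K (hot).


dT = 274 - 239 = 35 K
COP_carnot = T_cold / dT = 239 / 35
COP_carnot = 6.829

6.829


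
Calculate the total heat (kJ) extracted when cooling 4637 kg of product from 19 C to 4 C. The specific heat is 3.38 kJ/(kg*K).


dT = 19 - (4) = 15 K
Q = m * cp * dT = 4637 * 3.38 * 15
Q = 235096 kJ

235096


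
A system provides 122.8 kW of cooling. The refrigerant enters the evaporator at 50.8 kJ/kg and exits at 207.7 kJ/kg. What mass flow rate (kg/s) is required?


dh = 207.7 - 50.8 = 156.9 kJ/kg
m_dot = Q / dh = 122.8 / 156.9 = 0.7827 kg/s

0.7827


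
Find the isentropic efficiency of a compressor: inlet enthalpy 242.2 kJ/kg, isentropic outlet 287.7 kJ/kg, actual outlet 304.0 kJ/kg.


dh_ideal = 287.7 - 242.2 = 45.5 kJ/kg
dh_actual = 304.0 - 242.2 = 61.8 kJ/kg
eta_s = dh_ideal / dh_actual = 45.5 / 61.8
eta_s = 0.7362

0.7362


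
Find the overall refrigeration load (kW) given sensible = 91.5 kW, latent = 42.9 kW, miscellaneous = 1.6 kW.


Q_total = Q_s + Q_l + Q_misc
Q_total = 91.5 + 42.9 + 1.6
Q_total = 136.0 kW

136.0


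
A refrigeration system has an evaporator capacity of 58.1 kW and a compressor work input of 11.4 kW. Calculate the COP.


COP = Q_evap / W
COP = 58.1 / 11.4
COP = 5.096

5.096


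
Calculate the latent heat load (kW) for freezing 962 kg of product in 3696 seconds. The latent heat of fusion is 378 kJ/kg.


Q_lat = m * h_fg / t
Q_lat = 962 * 378 / 3696
Q_lat = 98.39 kW

98.39


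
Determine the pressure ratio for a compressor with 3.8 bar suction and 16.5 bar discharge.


PR = P_high / P_low
PR = 16.5 / 3.8
PR = 4.342

4.342


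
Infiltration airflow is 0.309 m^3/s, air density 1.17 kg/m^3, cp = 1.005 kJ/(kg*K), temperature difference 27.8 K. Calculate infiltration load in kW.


Q = V_dot * rho * cp * dT
Q = 0.309 * 1.17 * 1.005 * 27.8
Q = 10.101 kW

10.101


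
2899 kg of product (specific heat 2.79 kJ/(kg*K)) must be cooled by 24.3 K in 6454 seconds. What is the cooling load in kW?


Q = m * cp * dT / t
Q = 2899 * 2.79 * 24.3 / 6454
Q = 30.453 kW

30.453


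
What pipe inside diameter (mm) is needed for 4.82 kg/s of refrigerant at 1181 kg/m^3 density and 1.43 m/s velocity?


A = m_dot / (rho * v) = 4.82 / (1181 * 1.43) = 0.002854046885 m^2
d = sqrt(4*A/pi) * 1000
d = 60.3 mm

60.3


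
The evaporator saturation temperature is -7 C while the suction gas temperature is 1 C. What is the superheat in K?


Superheat = T_suction - T_evap
Superheat = 1 - (-7)
Superheat = 8 K

8


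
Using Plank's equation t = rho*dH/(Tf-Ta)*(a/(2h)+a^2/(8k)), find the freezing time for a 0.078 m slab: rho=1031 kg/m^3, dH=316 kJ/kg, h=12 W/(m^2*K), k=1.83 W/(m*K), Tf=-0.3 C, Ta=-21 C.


dT = -0.3 - (-21) = 20.7 K
term1 = a/(2h) = 0.078/(2*12) = 0.00325
term2 = a^2/(8k) = 0.078^2/(8*1.83) = 0.0004155737705
t = rho*dH*1000/dT * (term1 + term2)
t = 1031*316*1000/20.7 * (0.00325 + 0.0004155737705)
t = 57692 s

57692


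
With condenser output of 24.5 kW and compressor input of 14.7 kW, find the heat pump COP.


COP_hp = Q_cond / W
COP_hp = 24.5 / 14.7
COP_hp = 1.667

1.667


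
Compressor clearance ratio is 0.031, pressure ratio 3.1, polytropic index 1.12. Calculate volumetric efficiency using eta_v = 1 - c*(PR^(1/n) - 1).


PR^(1/n) = 3.1^(1/1.12) = 2.74609652
eta_v = 1 - 0.031 * (2.74609652 - 1)
eta_v = 0.9459

0.9459


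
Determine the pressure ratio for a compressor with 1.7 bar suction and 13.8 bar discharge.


PR = P_high / P_low
PR = 13.8 / 1.7
PR = 8.118

8.118


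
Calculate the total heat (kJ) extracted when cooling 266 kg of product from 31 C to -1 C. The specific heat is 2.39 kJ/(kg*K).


dT = 31 - (-1) = 32 K
Q = m * cp * dT = 266 * 2.39 * 32
Q = 20344 kJ

20344


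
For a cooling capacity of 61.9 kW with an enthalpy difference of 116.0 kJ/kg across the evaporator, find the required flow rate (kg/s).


m_dot = Q / dh
m_dot = 61.9 / 116.0
m_dot = 0.5336 kg/s

0.5336


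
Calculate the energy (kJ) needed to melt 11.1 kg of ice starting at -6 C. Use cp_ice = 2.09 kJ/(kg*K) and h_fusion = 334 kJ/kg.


Sensible heat = cp * dT = 2.09 * 6 = 12.54 kJ/kg
Total per kg = 12.54 + 334 = 346.54 kJ/kg
Q = m * total = 11.1 * 346.54
Q = 3846.6 kJ

3846.6


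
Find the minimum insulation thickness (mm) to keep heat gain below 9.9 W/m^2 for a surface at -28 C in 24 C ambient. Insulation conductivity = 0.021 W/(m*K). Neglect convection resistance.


dT = 24 - (-28) = 52 K
thickness = k * dT / q_max * 1000
thickness = 0.021 * 52 / 9.9 * 1000
thickness = 110.3 mm

110.3


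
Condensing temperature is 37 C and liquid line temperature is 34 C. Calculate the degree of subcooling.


Subcooling = T_cond - T_liquid
Subcooling = 37 - 34
Subcooling = 3 K

3


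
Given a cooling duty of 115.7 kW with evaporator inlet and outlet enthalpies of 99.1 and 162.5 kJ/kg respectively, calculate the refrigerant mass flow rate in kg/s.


dh = 162.5 - 99.1 = 63.4 kJ/kg
m_dot = Q / dh = 115.7 / 63.4 = 1.8249 kg/s

1.8249


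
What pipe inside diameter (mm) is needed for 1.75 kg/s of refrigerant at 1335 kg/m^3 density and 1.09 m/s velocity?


A = m_dot / (rho * v) = 1.75 / (1335 * 1.09) = 0.001202625159 m^2
d = sqrt(4*A/pi) * 1000
d = 39.1 mm

39.1


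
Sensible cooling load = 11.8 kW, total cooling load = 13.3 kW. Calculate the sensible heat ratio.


SHR = Q_sensible / Q_total
SHR = 11.8 / 13.3
SHR = 0.887

0.887


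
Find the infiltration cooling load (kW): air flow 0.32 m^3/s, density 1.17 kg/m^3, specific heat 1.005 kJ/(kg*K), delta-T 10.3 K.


Q = V_dot * rho * cp * dT
Q = 0.32 * 1.17 * 1.005 * 10.3
Q = 3.876 kW

3.876


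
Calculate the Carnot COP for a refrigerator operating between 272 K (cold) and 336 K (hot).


dT = 336 - 272 = 64 K
COP_carnot = T_cold / dT = 272 / 64
COP_carnot = 4.25

4.25


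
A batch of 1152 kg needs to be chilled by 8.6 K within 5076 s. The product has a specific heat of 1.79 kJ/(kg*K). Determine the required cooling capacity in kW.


Q = m * cp * dT / t
Q = 1152 * 1.79 * 8.6 / 5076
Q = 3.494 kW

3.494


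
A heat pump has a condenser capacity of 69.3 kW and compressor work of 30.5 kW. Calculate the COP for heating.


COP_hp = Q_cond / W
COP_hp = 69.3 / 30.5
COP_hp = 2.272

2.272


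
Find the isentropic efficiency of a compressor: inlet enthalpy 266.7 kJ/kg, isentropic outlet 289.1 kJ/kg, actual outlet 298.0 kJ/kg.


dh_ideal = 289.1 - 266.7 = 22.4 kJ/kg
dh_actual = 298.0 - 266.7 = 31.3 kJ/kg
eta_s = dh_ideal / dh_actual = 22.4 / 31.3
eta_s = 0.7157

0.7157


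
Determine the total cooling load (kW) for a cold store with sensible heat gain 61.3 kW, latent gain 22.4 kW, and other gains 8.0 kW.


Q_total = Q_s + Q_l + Q_misc
Q_total = 61.3 + 22.4 + 8.0
Q_total = 91.7 kW

91.7


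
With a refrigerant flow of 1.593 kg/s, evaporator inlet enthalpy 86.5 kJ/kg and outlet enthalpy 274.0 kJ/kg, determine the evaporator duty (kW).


dh = 274.0 - 86.5 = 187.5 kJ/kg
Q_evap = m_dot * dh = 1.593 * 187.5
Q_evap = 298.69 kW

298.69


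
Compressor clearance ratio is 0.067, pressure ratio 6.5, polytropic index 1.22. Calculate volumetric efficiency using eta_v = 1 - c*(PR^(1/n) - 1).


PR^(1/n) = 6.5^(1/1.22) = 4.63791114
eta_v = 1 - 0.067 * (4.63791114 - 1)
eta_v = 0.7563

0.7563


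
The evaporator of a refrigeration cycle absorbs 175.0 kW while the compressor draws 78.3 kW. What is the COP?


COP = Q_evap / W
COP = 175.0 / 78.3
COP = 2.235

2.235


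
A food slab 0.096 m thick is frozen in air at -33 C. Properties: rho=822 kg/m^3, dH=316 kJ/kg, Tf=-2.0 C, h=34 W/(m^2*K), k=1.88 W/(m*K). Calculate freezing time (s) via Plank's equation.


dT = -2.0 - (-33) = 31.0 K
term1 = a/(2h) = 0.096/(2*34) = 0.001411764706
term2 = a^2/(8k) = 0.096^2/(8*1.88) = 0.0006127659574
t = rho*dH*1000/dT * (term1 + term2)
t = 822*316*1000/31.0 * (0.001411764706 + 0.0006127659574)
t = 16964 s

16964


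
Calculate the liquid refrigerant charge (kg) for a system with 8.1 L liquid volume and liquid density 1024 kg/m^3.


Charge = V * rho / 1000
Charge = 8.1 * 1024 / 1000
Charge = 8.29 kg

8.29


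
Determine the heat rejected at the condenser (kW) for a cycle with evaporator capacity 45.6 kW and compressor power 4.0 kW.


Q_cond = Q_evap + W
Q_cond = 45.6 + 4.0
Q_cond = 49.6 kW

49.6


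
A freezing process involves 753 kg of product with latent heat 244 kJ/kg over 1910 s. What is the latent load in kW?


Q_lat = m * h_fg / t
Q_lat = 753 * 244 / 1910
Q_lat = 96.19 kW

96.19


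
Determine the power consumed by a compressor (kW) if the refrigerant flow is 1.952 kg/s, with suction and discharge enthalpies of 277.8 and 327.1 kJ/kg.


dh = 327.1 - 277.8 = 49.3 kJ/kg
W = m_dot * dh = 1.952 * 49.3 = 96.23 kW

96.23


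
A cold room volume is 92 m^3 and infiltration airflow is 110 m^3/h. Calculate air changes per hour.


ACH = flow / volume
ACH = 110 / 92
ACH = 1.196

1.196


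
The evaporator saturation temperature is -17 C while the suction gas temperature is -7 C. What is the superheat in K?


Superheat = T_suction - T_evap
Superheat = -7 - (-17)
Superheat = 10 K

10


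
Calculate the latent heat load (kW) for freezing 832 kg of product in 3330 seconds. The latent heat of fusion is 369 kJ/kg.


Q_lat = m * h_fg / t
Q_lat = 832 * 369 / 3330
Q_lat = 92.19 kW

92.19


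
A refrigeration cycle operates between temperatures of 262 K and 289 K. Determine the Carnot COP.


dT = 289 - 262 = 27 K
COP_carnot = T_cold / dT = 262 / 27
COP_carnot = 9.704

9.704


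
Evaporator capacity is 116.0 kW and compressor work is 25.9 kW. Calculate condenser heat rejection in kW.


Q_cond = Q_evap + W
Q_cond = 116.0 + 25.9
Q_cond = 141.9 kW

141.9


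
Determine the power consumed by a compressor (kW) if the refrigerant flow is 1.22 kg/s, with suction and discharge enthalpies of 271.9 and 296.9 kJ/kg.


dh = 296.9 - 271.9 = 25.0 kJ/kg
W = m_dot * dh = 1.22 * 25.0 = 30.5 kW

30.5


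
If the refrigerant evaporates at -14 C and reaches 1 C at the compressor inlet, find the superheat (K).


Superheat = T_suction - T_evap
Superheat = 1 - (-14)
Superheat = 15 K

15


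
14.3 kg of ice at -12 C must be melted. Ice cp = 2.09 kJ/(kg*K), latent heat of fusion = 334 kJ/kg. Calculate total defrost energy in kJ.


Sensible heat = cp * dT = 2.09 * 12 = 25.08 kJ/kg
Total per kg = 25.08 + 334 = 359.08 kJ/kg
Q = m * total = 14.3 * 359.08
Q = 5134.8 kJ

5134.8


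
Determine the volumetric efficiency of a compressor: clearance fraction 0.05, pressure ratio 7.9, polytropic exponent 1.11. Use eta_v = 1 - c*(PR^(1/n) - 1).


PR^(1/n) = 7.9^(1/1.11) = 6.43684506
eta_v = 1 - 0.05 * (6.43684506 - 1)
eta_v = 0.7282

0.7282


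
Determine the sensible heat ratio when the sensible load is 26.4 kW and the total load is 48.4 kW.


SHR = Q_sensible / Q_total
SHR = 26.4 / 48.4
SHR = 0.545

0.545


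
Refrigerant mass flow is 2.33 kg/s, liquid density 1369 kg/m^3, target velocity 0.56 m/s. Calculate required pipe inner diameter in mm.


A = m_dot / (rho * v) = 2.33 / (1369 * 0.56) = 0.003039236147 m^2
d = sqrt(4*A/pi) * 1000
d = 62.2 mm

62.2


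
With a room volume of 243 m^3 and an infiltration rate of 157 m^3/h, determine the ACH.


ACH = flow / volume
ACH = 157 / 243
ACH = 0.646

0.646


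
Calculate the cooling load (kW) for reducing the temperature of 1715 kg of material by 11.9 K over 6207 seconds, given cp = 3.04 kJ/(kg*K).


Q = m * cp * dT / t
Q = 1715 * 3.04 * 11.9 / 6207
Q = 9.995 kW

9.995


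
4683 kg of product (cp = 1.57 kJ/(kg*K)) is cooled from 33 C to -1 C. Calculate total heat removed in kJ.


dT = 33 - (-1) = 34 K
Q = m * cp * dT = 4683 * 1.57 * 34
Q = 249979 kJ

249979


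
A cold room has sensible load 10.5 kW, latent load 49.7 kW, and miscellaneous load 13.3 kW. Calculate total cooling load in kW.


Q_total = Q_s + Q_l + Q_misc
Q_total = 10.5 + 49.7 + 13.3
Q_total = 73.5 kW

73.5


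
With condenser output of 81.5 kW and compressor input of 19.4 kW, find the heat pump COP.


COP_hp = Q_cond / W
COP_hp = 81.5 / 19.4
COP_hp = 4.201

4.201


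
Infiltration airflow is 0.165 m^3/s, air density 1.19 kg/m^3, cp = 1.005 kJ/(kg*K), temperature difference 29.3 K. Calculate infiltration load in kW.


Q = V_dot * rho * cp * dT
Q = 0.165 * 1.19 * 1.005 * 29.3
Q = 5.782 kW

5.782


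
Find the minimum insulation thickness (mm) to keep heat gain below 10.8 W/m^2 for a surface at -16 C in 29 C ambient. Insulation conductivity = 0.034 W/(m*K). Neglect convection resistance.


dT = 29 - (-16) = 45 K
thickness = k * dT / q_max * 1000
thickness = 0.034 * 45 / 10.8 * 1000
thickness = 141.7 mm

141.7


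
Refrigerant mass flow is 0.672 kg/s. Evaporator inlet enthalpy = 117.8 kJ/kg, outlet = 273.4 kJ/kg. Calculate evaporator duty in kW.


dh = 273.4 - 117.8 = 155.6 kJ/kg
Q_evap = m_dot * dh = 0.672 * 155.6
Q_evap = 104.56 kW

104.56


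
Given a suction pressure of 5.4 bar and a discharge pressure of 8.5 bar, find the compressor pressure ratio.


PR = P_high / P_low
PR = 8.5 / 5.4
PR = 1.574

1.574


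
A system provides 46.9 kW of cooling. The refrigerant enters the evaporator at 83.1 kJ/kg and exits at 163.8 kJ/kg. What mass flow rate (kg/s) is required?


dh = 163.8 - 83.1 = 80.7 kJ/kg
m_dot = Q / dh = 46.9 / 80.7 = 0.5812 kg/s

0.5812


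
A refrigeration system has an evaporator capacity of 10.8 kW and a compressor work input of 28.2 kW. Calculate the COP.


COP = Q_evap / W
COP = 10.8 / 28.2
COP = 0.383

0.383


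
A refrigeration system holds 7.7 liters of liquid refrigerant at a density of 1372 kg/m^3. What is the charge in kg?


Charge = V * rho / 1000
Charge = 7.7 * 1372 / 1000
Charge = 10.56 kg

10.56


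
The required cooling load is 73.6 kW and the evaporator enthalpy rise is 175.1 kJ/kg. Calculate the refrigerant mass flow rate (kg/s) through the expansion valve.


m_dot = Q / dh
m_dot = 73.6 / 175.1
m_dot = 0.4203 kg/s

0.4203


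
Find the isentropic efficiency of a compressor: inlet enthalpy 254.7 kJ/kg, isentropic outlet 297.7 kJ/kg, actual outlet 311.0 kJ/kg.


dh_ideal = 297.7 - 254.7 = 43.0 kJ/kg
dh_actual = 311.0 - 254.7 = 56.3 kJ/kg
eta_s = dh_ideal / dh_actual = 43.0 / 56.3
eta_s = 0.7638

0.7638


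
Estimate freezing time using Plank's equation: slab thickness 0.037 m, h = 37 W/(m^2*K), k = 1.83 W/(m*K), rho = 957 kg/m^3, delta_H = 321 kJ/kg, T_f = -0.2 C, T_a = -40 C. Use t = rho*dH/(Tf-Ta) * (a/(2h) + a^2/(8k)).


dT = -0.2 - (-40) = 39.8 K
term1 = a/(2h) = 0.037/(2*37) = 0.0005
term2 = a^2/(8k) = 0.037^2/(8*1.83) = 0.00009351092896
t = rho*dH*1000/dT * (term1 + term2)
t = 957*321*1000/39.8 * (0.0005 + 0.00009351092896)
t = 4581 s

4581


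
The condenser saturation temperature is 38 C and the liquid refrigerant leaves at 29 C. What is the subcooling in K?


Subcooling = T_cond - T_liquid
Subcooling = 38 - 29
Subcooling = 9 K

9


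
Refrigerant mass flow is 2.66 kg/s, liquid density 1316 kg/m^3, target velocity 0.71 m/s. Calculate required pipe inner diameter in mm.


A = m_dot / (rho * v) = 2.66 / (1316 * 0.71) = 0.002846868445 m^2
d = sqrt(4*A/pi) * 1000
d = 60.2 mm

60.2


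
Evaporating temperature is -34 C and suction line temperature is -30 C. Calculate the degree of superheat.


Superheat = T_suction - T_evap
Superheat = -30 - (-34)
Superheat = 4 K

4


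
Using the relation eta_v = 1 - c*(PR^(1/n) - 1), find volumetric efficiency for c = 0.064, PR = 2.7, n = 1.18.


PR^(1/n) = 2.7^(1/1.18) = 2.32039816
eta_v = 1 - 0.064 * (2.32039816 - 1)
eta_v = 0.9155

0.9155


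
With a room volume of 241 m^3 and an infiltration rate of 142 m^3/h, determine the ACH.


ACH = flow / volume
ACH = 142 / 241
ACH = 0.589

0.589


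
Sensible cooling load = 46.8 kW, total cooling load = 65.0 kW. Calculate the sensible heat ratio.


SHR = Q_sensible / Q_total
SHR = 46.8 / 65.0
SHR = 0.72

0.72


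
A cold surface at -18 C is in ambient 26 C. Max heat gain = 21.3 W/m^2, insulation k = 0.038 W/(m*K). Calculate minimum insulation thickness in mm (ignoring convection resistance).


dT = 26 - (-18) = 44 K
thickness = k * dT / q_max * 1000
thickness = 0.038 * 44 / 21.3 * 1000
thickness = 78.5 mm

78.5


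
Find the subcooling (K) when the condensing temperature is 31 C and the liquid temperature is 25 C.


Subcooling = T_cond - T_liquid
Subcooling = 31 - 25
Subcooling = 6 K

6


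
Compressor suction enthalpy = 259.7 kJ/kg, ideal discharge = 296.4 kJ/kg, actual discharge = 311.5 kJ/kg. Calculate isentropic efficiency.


dh_ideal = 296.4 - 259.7 = 36.7 kJ/kg
dh_actual = 311.5 - 259.7 = 51.8 kJ/kg
eta_s = dh_ideal / dh_actual = 36.7 / 51.8
eta_s = 0.7085

0.7085


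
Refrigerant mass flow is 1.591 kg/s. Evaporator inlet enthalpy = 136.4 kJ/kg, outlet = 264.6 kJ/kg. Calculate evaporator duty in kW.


dh = 264.6 - 136.4 = 128.2 kJ/kg
Q_evap = m_dot * dh = 1.591 * 128.2
Q_evap = 203.97 kW

203.97


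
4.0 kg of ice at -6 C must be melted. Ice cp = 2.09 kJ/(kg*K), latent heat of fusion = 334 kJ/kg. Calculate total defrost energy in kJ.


Sensible heat = cp * dT = 2.09 * 6 = 12.54 kJ/kg
Total per kg = 12.54 + 334 = 346.54 kJ/kg
Q = m * total = 4.0 * 346.54
Q = 1386.2 kJ

1386.2


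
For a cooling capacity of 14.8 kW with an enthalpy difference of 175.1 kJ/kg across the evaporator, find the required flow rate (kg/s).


m_dot = Q / dh
m_dot = 14.8 / 175.1
m_dot = 0.0845 kg/s

0.0845


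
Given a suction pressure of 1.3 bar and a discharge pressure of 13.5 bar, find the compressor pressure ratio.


PR = P_high / P_low
PR = 13.5 / 1.3
PR = 10.385

10.385


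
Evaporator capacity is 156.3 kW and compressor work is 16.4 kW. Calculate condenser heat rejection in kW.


Q_cond = Q_evap + W
Q_cond = 156.3 + 16.4
Q_cond = 172.7 kW

172.7


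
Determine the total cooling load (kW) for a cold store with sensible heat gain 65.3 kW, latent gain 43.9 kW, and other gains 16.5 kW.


Q_total = Q_s + Q_l + Q_misc
Q_total = 65.3 + 43.9 + 16.5
Q_total = 125.7 kW

125.7


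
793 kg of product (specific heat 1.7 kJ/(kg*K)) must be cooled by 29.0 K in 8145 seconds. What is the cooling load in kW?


Q = m * cp * dT / t
Q = 793 * 1.7 * 29.0 / 8145
Q = 4.8 kW

4.8


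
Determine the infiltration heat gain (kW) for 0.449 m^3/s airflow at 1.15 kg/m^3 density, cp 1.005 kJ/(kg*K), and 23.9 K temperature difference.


Q = V_dot * rho * cp * dT
Q = 0.449 * 1.15 * 1.005 * 23.9
Q = 12.402 kW

12.402


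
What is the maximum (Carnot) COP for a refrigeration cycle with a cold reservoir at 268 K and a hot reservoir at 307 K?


dT = 307 - 268 = 39 K
COP_carnot = T_cold / dT = 268 / 39
COP_carnot = 6.872

6.872


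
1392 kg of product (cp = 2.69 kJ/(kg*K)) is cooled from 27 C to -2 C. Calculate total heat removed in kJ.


dT = 27 - (-2) = 29 K
Q = m * cp * dT = 1392 * 2.69 * 29
Q = 108590 kJ

108590


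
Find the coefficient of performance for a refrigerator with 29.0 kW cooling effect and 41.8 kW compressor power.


COP = Q_evap / W
COP = 29.0 / 41.8
COP = 0.694

0.694


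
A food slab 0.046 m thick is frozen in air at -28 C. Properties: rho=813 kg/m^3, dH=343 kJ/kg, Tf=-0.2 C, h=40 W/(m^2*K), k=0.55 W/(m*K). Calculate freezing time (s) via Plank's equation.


dT = -0.2 - (-28) = 27.8 K
term1 = a/(2h) = 0.046/(2*40) = 0.000575
term2 = a^2/(8k) = 0.046^2/(8*0.55) = 0.0004809090909
t = rho*dH*1000/dT * (term1 + term2)
t = 813*343*1000/27.8 * (0.000575 + 0.0004809090909)
t = 10592 s

10592


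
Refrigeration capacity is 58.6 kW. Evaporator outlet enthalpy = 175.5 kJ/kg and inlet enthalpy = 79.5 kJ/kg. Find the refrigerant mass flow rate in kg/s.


dh = 175.5 - 79.5 = 96.0 kJ/kg
m_dot = Q / dh = 58.6 / 96.0 = 0.6104 kg/s

0.6104


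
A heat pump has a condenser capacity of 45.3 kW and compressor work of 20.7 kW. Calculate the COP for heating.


COP_hp = Q_cond / W
COP_hp = 45.3 / 20.7
COP_hp = 2.188

2.188


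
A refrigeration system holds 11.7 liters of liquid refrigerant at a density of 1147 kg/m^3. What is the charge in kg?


Charge = V * rho / 1000
Charge = 11.7 * 1147 / 1000
Charge = 13.42 kg

13.42


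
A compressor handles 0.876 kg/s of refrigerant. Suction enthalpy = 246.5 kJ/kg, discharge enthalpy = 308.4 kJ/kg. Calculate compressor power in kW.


dh = 308.4 - 246.5 = 61.9 kJ/kg
W = m_dot * dh = 0.876 * 61.9 = 54.22 kW

54.22


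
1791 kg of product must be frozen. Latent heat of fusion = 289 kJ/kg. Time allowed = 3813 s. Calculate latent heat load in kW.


Q_lat = m * h_fg / t
Q_lat = 1791 * 289 / 3813
Q_lat = 135.75 kW

135.75


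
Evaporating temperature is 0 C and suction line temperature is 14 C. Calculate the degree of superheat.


Superheat = T_suction - T_evap
Superheat = 14 - (0)
Superheat = 14 K

14


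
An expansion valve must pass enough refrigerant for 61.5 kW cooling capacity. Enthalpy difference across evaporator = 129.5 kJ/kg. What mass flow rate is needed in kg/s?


m_dot = Q / dh
m_dot = 61.5 / 129.5
m_dot = 0.4749 kg/s

0.4749


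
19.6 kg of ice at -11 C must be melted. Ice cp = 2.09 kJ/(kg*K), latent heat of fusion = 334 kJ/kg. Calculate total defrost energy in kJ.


Sensible heat = cp * dT = 2.09 * 11 = 22.99 kJ/kg
Total per kg = 22.99 + 334 = 356.99 kJ/kg
Q = m * total = 19.6 * 356.99
Q = 6997.0 kJ

6997.0


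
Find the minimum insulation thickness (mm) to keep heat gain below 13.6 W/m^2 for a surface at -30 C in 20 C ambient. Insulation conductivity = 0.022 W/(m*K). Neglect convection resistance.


dT = 20 - (-30) = 50 K
thickness = k * dT / q_max * 1000
thickness = 0.022 * 50 / 13.6 * 1000
thickness = 80.9 mm

80.9


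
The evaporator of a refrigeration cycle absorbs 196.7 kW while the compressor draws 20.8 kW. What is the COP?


COP = Q_evap / W
COP = 196.7 / 20.8
COP = 9.457

9.457


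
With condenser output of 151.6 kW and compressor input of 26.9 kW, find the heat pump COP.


COP_hp = Q_cond / W
COP_hp = 151.6 / 26.9
COP_hp = 5.636

5.636


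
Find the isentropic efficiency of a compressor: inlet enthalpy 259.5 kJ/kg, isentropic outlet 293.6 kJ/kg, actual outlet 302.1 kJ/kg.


dh_ideal = 293.6 - 259.5 = 34.1 kJ/kg
dh_actual = 302.1 - 259.5 = 42.6 kJ/kg
eta_s = dh_ideal / dh_actual = 34.1 / 42.6
eta_s = 0.8005

0.8005


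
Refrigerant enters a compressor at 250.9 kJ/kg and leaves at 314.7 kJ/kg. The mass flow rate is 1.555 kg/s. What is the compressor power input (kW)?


dh = 314.7 - 250.9 = 63.8 kJ/kg
W = m_dot * dh = 1.555 * 63.8 = 99.21 kW

99.21


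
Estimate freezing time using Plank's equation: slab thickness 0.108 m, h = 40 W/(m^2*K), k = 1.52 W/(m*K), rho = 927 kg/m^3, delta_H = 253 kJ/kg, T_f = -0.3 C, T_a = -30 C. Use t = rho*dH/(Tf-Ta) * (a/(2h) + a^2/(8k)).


dT = -0.3 - (-30) = 29.7 K
term1 = a/(2h) = 0.108/(2*40) = 0.00135
term2 = a^2/(8k) = 0.108^2/(8*1.52) = 0.0009592105263
t = rho*dH*1000/dT * (term1 + term2)
t = 927*253*1000/29.7 * (0.00135 + 0.0009592105263)
t = 18235 s

18235


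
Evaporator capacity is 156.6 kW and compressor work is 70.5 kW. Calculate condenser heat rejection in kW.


Q_cond = Q_evap + W
Q_cond = 156.6 + 70.5
Q_cond = 227.1 kW

227.1


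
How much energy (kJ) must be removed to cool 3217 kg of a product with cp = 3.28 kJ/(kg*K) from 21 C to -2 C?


dT = 21 - (-2) = 23 K
Q = m * cp * dT = 3217 * 3.28 * 23
Q = 242690 kJ

242690


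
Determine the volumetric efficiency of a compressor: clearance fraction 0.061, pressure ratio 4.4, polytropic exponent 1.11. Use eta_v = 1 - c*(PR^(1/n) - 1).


PR^(1/n) = 4.4^(1/1.11) = 3.79915573
eta_v = 1 - 0.061 * (3.79915573 - 1)
eta_v = 0.8293

0.8293


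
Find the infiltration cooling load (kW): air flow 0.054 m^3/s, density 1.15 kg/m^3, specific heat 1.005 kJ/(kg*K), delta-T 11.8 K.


Q = V_dot * rho * cp * dT
Q = 0.054 * 1.15 * 1.005 * 11.8
Q = 0.736 kW

0.736


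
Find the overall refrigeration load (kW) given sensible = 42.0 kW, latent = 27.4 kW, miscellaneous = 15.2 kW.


Q_total = Q_s + Q_l + Q_misc
Q_total = 42.0 + 27.4 + 15.2
Q_total = 84.6 kW

84.6


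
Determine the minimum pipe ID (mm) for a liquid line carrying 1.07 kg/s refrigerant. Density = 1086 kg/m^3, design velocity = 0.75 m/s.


A = m_dot / (rho * v) = 1.07 / (1086 * 0.75) = 0.00131368938 m^2
d = sqrt(4*A/pi) * 1000
d = 40.9 mm

40.9


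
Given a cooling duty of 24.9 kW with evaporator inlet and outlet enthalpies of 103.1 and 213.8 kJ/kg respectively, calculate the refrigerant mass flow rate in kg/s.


dh = 213.8 - 103.1 = 110.7 kJ/kg
m_dot = Q / dh = 24.9 / 110.7 = 0.2249 kg/s

0.2249


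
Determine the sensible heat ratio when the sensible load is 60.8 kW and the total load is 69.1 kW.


SHR = Q_sensible / Q_total
SHR = 60.8 / 69.1
SHR = 0.88

0.88


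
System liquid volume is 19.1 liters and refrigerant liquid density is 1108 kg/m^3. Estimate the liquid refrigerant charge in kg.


Charge = V * rho / 1000
Charge = 19.1 * 1108 / 1000
Charge = 21.16 kg

21.16


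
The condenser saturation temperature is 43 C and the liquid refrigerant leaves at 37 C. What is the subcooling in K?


Subcooling = T_cond - T_liquid
Subcooling = 43 - 37
Subcooling = 6 K

6


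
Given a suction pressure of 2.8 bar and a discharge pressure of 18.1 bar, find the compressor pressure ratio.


PR = P_high / P_low
PR = 18.1 / 2.8
PR = 6.464

6.464


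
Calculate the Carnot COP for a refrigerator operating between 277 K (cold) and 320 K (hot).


dT = 320 - 277 = 43 K
COP_carnot = T_cold / dT = 277 / 43
COP_carnot = 6.442

6.442


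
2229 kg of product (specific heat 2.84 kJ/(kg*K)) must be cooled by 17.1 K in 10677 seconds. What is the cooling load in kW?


Q = m * cp * dT / t
Q = 2229 * 2.84 * 17.1 / 10677
Q = 10.139 kW

10.139


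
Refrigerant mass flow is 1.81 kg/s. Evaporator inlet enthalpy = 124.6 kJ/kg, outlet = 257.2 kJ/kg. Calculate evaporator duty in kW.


dh = 257.2 - 124.6 = 132.6 kJ/kg
Q_evap = m_dot * dh = 1.81 * 132.6
Q_evap = 240.01 kW

240.01


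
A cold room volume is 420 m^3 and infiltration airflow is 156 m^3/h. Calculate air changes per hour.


ACH = flow / volume
ACH = 156 / 420
ACH = 0.371

0.371


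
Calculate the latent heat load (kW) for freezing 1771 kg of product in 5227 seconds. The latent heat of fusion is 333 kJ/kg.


Q_lat = m * h_fg / t
Q_lat = 1771 * 333 / 5227
Q_lat = 112.83 kW

112.83


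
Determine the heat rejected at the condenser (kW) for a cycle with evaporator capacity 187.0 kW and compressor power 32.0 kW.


Q_cond = Q_evap + W
Q_cond = 187.0 + 32.0
Q_cond = 219.0 kW

219.0


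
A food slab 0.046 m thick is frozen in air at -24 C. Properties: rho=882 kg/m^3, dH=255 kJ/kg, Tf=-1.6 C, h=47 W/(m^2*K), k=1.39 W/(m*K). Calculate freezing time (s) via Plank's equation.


dT = -1.6 - (-24) = 22.4 K
term1 = a/(2h) = 0.046/(2*47) = 0.0004893617021
term2 = a^2/(8k) = 0.046^2/(8*1.39) = 0.0001902877698
t = rho*dH*1000/dT * (term1 + term2)
t = 882*255*1000/22.4 * (0.0004893617021 + 0.0001902877698)
t = 6824 s

6824


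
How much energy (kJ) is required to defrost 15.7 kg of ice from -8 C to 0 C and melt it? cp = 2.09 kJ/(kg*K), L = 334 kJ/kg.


Sensible heat = cp * dT = 2.09 * 8 = 16.72 kJ/kg
Total per kg = 16.72 + 334 = 350.72 kJ/kg
Q = m * total = 15.7 * 350.72
Q = 5506.3 kJ

5506.3


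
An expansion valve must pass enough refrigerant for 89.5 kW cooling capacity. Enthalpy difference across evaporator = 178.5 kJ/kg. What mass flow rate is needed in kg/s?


m_dot = Q / dh
m_dot = 89.5 / 178.5
m_dot = 0.5014 kg/s

0.5014


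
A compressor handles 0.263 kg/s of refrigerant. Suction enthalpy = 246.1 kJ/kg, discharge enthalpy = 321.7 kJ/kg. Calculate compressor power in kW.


dh = 321.7 - 246.1 = 75.6 kJ/kg
W = m_dot * dh = 0.263 * 75.6 = 19.88 kW

19.88


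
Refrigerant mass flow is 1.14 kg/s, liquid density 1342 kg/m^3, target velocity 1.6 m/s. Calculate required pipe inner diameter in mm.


A = m_dot / (rho * v) = 1.14 / (1342 * 1.6) = 0.000530923994 m^2
d = sqrt(4*A/pi) * 1000
d = 26.0 mm

26.0


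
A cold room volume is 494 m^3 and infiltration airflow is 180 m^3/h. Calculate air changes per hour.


ACH = flow / volume
ACH = 180 / 494
ACH = 0.364

0.364


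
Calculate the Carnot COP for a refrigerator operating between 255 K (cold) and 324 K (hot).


dT = 324 - 255 = 69 K
COP_carnot = T_cold / dT = 255 / 69
COP_carnot = 3.696

3.696


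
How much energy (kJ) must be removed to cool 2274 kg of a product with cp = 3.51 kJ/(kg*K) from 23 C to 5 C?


dT = 23 - (5) = 18 K
Q = m * cp * dT = 2274 * 3.51 * 18
Q = 143671 kJ

143671


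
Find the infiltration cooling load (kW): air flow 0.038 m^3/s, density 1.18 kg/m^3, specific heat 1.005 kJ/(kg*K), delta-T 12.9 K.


Q = V_dot * rho * cp * dT
Q = 0.038 * 1.18 * 1.005 * 12.9
Q = 0.581 kW

0.581


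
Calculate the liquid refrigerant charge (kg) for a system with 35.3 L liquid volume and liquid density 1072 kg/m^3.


Charge = V * rho / 1000
Charge = 35.3 * 1072 / 1000
Charge = 37.84 kg

37.84


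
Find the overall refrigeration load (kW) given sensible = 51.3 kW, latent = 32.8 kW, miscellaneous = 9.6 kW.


Q_total = Q_s + Q_l + Q_misc
Q_total = 51.3 + 32.8 + 9.6
Q_total = 93.7 kW

93.7


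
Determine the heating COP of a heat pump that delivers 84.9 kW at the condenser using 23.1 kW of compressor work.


COP_hp = Q_cond / W
COP_hp = 84.9 / 23.1
COP_hp = 3.675

3.675


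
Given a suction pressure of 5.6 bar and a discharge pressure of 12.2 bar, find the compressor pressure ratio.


PR = P_high / P_low
PR = 12.2 / 5.6
PR = 2.179

2.179


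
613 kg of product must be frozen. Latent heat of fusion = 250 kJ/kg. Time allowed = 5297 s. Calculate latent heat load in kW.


Q_lat = m * h_fg / t
Q_lat = 613 * 250 / 5297
Q_lat = 28.93 kW

28.93


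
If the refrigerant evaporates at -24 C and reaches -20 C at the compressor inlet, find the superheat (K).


Superheat = T_suction - T_evap
Superheat = -20 - (-24)
Superheat = 4 K

4


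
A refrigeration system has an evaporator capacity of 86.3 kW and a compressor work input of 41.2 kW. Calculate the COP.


COP = Q_evap / W
COP = 86.3 / 41.2
COP = 2.095

2.095
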